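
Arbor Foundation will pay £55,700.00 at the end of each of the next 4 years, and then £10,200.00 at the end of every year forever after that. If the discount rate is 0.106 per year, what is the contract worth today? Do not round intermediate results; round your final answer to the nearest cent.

PV of 4-year annuity: £55,700.00 × [1 − (1+0.106)^−4] / 0.106 = 174292.46830
Perpetuity value at year 4: £10,200.00 / 0.106 = 96226.41509
PV of perpetuity: 96226.41509 / (1+0.106)^4 = 64309.30241
Total PV = 174292.46830 + 64309.30241 = 238601.77070

£238601.77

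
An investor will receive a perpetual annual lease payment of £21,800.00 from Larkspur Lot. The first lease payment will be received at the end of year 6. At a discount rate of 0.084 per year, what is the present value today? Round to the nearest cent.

Value at end of year 5: C / r = £21,800.00 / 0.084 = £259,523.8095
Discount to today: PV = £259,523.8095 / (1 + 0.084)^5 = £259,523.8095 / 1.496740 = £173,392.69

£173392.69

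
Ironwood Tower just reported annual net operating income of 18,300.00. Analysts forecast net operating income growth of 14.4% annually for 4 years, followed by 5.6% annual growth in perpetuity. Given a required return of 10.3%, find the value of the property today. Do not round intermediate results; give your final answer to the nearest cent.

D_1 = 20935.20000
D_2 = 23949.86880
D_3 = 27398.64991
D_4 = 31344.05549
Terminal value at year 4: TV = D_4×(1+g_2)/(r−g_2) = 33099.32260/0.047 = 704240.90641
P_0 = D_1/(1+r)^1 + D_2/(1+r)^2 + D_3/(1+r)^3 + D_4/(1+r)^4 + TV/(1+r)^4
    = 18980.23572 + 19685.75672 + 20417.50289 + 21176.44906 + 475794.25964 = 556054.20403

556054.20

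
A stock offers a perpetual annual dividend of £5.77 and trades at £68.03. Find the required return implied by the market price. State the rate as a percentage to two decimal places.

8.48%

P = C/r ⇒ r = C/P = £5.77/£68.03 = 0.084816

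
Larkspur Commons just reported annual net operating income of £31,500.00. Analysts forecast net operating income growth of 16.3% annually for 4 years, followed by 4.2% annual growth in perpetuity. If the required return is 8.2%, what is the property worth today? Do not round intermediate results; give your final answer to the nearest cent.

£1246701.14

D_1 = 36634.50000
D_2 = 42605.92350
D_3 = 49550.68903
D_4 = 57627.45134
Terminal value at year 4: TV = D_4×(1+g_2)/(r−g_2) = 60047.80430/0.04 = 1501195.10747
P_0 = D_1/(1+r)^1 + D_2/(1+r)^2 + D_3/(1+r)^3 + D_4/(1+r)^4 + TV/(1+r)^4
    = 33858.13309 + 36392.79924 + 39117.21397 + 42045.58212 + 1095287.41414 = 1246701.14256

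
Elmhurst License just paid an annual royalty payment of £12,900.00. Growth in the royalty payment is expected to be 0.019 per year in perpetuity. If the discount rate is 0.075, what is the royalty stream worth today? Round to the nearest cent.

£234733.93

D₁ = D₀ × (1 + g) = £12,900.00 × 1.019 = £13,145.1000
Growing perpetuity: P = D₁ / (r − g) = £13,145.1000 / (0.075 − 0.019) = £234,733.93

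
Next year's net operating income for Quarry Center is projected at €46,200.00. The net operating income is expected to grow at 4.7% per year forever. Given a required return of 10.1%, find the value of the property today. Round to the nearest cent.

€855555.56

Growing perpetuity: P = D₁ / (r − g) = €46,200.0000 / (0.101 − 0.047) = €855,555.56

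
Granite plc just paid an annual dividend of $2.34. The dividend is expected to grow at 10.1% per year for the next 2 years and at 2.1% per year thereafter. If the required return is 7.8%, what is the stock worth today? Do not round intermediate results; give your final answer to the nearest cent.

$48.55

D_1 = 2.57634
D_2 = 2.83655
Terminal value at year 2: TV = D_2×(1+g_2)/(r−g_2) = 2.89612/0.057 = 50.80909
P_0 = D_1/(1+r)^1 + D_2/(1+r)^2 + TV/(1+r)^2
    = 2.38993 + 2.44092 + 43.72239 = 48.55323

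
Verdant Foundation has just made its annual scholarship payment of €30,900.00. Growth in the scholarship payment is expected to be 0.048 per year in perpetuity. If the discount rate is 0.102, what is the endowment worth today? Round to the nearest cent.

D₁ = D₀ × (1 + g) = €30,900.00 × 1.048 = €32,383.2000
Growing perpetuity: P = D₁ / (r − g) = €32,383.2000 / (0.102 − 0.048) = €599,688.89

€599688.89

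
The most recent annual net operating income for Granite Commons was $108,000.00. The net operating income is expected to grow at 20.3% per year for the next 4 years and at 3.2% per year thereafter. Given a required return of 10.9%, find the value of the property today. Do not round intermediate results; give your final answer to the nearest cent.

$2535872.43

D_1 = 129924.00000
D_2 = 156298.57200
D_3 = 188027.18212
D_4 = 226196.70009
Terminal value at year 4: TV = D_4×(1+g_2)/(r−g_2) = 233434.99449/0.077 = 3031623.30504
P_0 = D_1/(1+r)^1 + D_2/(1+r)^2 + D_3/(1+r)^3 + D_4/(1+r)^4 + TV/(1+r)^4
    = 117154.19297 + 127084.30490 + 137856.10352 + 149540.93105 + 2004236.89402 = 2535872.42646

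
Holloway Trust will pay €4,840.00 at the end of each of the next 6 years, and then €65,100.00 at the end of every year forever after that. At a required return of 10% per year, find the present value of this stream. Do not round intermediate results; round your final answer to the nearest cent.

€388551.99

PV of 6-year annuity: €4,840.00 × [1 − (1+0.1)^−6] / 0.1 = 21079.46179
Perpetuity value at year 6: €65,100.00 / 0.1 = 651000.00000
PV of perpetuity: 651000.00000 / (1+0.1)^6 = 367472.52847
Total PV = 21079.46179 + 367472.52847 = 388551.99025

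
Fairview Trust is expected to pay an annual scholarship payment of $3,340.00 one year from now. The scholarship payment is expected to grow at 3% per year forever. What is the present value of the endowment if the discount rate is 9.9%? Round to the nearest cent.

$48405.80

Growing perpetuity: P = D₁ / (r − g) = $3,340.0000 / (0.099 − 0.03) = $48,405.80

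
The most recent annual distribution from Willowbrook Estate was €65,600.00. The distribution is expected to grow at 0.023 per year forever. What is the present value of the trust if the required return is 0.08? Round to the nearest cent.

D₁ = D₀ × (1 + g) = €65,600.00 × 1.023 = €67,108.8000
Growing perpetuity: P = D₁ / (r − g) = €67,108.8000 / (0.08 − 0.023) = €1,177,347.37

€1177347.37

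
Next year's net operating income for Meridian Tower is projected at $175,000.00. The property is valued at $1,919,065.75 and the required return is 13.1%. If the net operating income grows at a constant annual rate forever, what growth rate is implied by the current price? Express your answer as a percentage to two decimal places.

P = D₁/(r−g) ⇒ g = r − D₁/P = 0.131 − $175,000.00/$1,919,065.75 = 0.039810

3.98%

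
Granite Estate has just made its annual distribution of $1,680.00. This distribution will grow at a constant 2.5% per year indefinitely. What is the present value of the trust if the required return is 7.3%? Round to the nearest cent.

D₁ = D₀ × (1 + g) = $1,680.00 × 1.025 = $1,722.0000
Growing perpetuity: P = D₁ / (r − g) = $1,722.0000 / (0.073 − 0.025) = $35,875.00

$35875.00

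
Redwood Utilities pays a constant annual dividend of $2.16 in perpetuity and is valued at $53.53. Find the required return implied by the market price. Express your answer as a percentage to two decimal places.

P = C/r ⇒ r = C/P = $2.16/$53.53 = 0.040351

4.04%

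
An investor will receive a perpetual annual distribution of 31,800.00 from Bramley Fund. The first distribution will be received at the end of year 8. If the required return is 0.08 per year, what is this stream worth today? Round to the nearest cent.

231937.43

Value at end of year 7: C / r = 31,800.00 / 0.08 = 397,500.0000
Discount to today: PV = 397,500.0000 / (1 + 0.08)^7 = 397,500.0000 / 1.713824 = 231,937.43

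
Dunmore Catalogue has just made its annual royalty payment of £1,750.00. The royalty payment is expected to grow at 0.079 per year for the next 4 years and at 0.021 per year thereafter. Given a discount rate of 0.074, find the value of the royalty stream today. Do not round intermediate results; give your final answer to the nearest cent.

D_1 = 1888.25000
D_2 = 2037.42175
D_3 = 2198.37807
D_4 = 2372.04994
Terminal value at year 4: TV = D_4×(1+g_2)/(r−g_2) = 2421.86298/0.053 = 45695.52801
P_0 = D_1/(1+r)^1 + D_2/(1+r)^2 + D_3/(1+r)^3 + D_4/(1+r)^4 + TV/(1+r)^4
    = 1758.14711 + 1766.33216 + 1774.55530 + 1782.81673 + 34344.45068 = 41426.30199

£41426.30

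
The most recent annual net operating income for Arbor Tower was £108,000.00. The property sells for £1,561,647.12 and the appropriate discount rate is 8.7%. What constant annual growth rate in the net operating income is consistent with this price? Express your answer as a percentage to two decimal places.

1.67%

P = D₀(1+g)/(r−g) ⇒ P(r−g) = D₀(1+g) ⇒ g(P+D₀) = P·r − D₀
g = (P·r − D₀)/(P + D₀) = (£1,561,647.12×0.087 − £108,000.00) / (£1,561,647.12 + £108,000.00) = 0.016688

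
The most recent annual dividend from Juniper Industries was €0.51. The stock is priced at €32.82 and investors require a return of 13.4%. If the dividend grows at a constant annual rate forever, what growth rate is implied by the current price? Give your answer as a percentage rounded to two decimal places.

11.66%

P = D₀(1+g)/(r−g) ⇒ P(r−g) = D₀(1+g) ⇒ g(P+D₀) = P·r − D₀
g = (P·r − D₀)/(P + D₀) = (€32.82×0.134 − €0.51) / (€32.82 + €0.51) = 0.116648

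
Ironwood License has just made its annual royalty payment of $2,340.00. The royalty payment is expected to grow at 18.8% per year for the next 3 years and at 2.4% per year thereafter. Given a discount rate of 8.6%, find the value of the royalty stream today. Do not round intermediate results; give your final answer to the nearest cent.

$59015.43

D_1 = 2779.92000
D_2 = 3302.54496
D_3 = 3923.42341
Terminal value at year 3: TV = D_3×(1+g_2)/(r−g_2) = 4017.58557/0.062 = 64799.76733
P_0 = D_1/(1+r)^1 + D_2/(1+r)^2 + D_3/(1+r)^3 + TV/(1+r)^3
    = 2559.77901 + 2800.20024 + 3063.20247 + 50592.24725 = 59015.42897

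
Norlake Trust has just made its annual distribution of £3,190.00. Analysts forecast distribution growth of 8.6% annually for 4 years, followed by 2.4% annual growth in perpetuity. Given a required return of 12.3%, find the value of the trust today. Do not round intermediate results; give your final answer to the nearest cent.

£40600.34

D_1 = 3464.34000
D_2 = 3762.27324
D_3 = 4085.82874
D_4 = 4437.21001
Terminal value at year 4: TV = D_4×(1+g_2)/(r−g_2) = 4543.70305/0.099 = 45895.99041
P_0 = D_1/(1+r)^1 + D_2/(1+r)^2 + D_3/(1+r)^3 + D_4/(1+r)^4 + TV/(1+r)^4
    = 3084.89760 + 2983.25805 + 2884.96727 + 2789.91492 + 28857.30177 = 40600.33960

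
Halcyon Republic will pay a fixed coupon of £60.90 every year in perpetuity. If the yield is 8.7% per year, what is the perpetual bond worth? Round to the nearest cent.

Level perpetuity: PV = C / r = £60.90 / 0.087 = £700.00

£700.00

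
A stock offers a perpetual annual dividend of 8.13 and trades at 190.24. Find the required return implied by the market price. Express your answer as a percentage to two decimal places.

P = C/r ⇒ r = C/P = 8.13/190.24 = 0.042735

4.27%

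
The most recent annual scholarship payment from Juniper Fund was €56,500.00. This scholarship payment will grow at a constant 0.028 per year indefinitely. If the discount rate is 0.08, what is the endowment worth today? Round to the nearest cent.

D₁ = D₀ × (1 + g) = €56,500.00 × 1.028 = €58,082.0000
Growing perpetuity: P = D₁ / (r − g) = €58,082.0000 / (0.08 − 0.028) = €1,116,961.54

€1116961.54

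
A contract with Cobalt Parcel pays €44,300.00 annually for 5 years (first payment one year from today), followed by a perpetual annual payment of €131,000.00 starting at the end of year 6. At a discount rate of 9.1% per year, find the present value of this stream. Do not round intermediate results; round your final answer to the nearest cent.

PV of 5-year annuity: €44,300.00 × [1 − (1+0.091)^−5] / 0.091 = 171865.38541
Perpetuity value at year 5: €131,000.00 / 0.091 = 1439560.43956
PV of perpetuity: 1439560.43956 / (1+0.091)^5 = 931335.48496
Total PV = 171865.38541 + 931335.48496 = 1103200.87037

€1103200.87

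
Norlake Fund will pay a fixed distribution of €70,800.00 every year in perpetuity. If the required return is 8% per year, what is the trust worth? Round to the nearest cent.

Level perpetuity: PV = C / r = €70,800.00 / 0.08 = €885,000.00

€885000.00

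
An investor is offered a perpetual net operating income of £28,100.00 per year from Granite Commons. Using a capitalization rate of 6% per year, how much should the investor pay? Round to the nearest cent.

£468333.33

Level perpetuity: PV = C / r = £28,100.00 / 0.06 = £468,333.33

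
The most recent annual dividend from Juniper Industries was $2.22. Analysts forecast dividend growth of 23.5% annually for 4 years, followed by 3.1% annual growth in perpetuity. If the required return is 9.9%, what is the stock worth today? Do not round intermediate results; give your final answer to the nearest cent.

$65.66

D_1 = 2.74170
D_2 = 3.38600
D_3 = 4.18171
D_4 = 5.16441
Terminal value at year 4: TV = D_4×(1+g_2)/(r−g_2) = 5.32451/0.068 = 78.30159
P_0 = D_1/(1+r)^1 + D_2/(1+r)^2 + D_3/(1+r)^3 + D_4/(1+r)^4 + TV/(1+r)^4
    = 2.49472 + 2.80344 + 3.15036 + 3.54022 + 53.67596 = 65.66470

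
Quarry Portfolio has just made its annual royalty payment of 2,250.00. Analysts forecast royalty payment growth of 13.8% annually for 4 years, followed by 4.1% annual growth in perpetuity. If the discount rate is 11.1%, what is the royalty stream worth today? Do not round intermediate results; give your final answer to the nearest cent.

46394.18

D_1 = 2560.50000
D_2 = 2913.84900
D_3 = 3315.96016
D_4 = 3773.56266
Terminal value at year 4: TV = D_4×(1+g_2)/(r−g_2) = 3928.27873/0.07 = 56118.26762
P_0 = D_1/(1+r)^1 + D_2/(1+r)^2 + D_3/(1+r)^3 + D_4/(1+r)^4 + TV/(1+r)^4
    = 2304.68047 + 2360.68980 + 2418.06030 + 2476.82505 + 36833.92675 = 46394.18237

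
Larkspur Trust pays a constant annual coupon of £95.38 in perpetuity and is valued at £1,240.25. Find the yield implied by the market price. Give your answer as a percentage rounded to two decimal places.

P = C/r ⇒ r = C/P = £95.38/£1,240.25 = 0.076904

7.69%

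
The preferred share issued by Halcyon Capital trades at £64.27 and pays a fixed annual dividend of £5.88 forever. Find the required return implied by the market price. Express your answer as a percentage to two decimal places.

P = C/r ⇒ r = C/P = £5.88/£64.27 = 0.091489

9.15%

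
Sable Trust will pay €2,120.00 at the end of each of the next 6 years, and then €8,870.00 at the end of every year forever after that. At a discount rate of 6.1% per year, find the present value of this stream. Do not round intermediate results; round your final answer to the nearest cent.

€112321.93

PV of 6-year annuity: €2,120.00 × [1 − (1+0.061)^−6] / 0.061 = 10392.05440
Perpetuity value at year 6: €8,870.00 / 0.061 = 145409.83607
PV of perpetuity: 145409.83607 / (1+0.061)^6 = 101929.87260
Total PV = 10392.05440 + 101929.87260 = 112321.92701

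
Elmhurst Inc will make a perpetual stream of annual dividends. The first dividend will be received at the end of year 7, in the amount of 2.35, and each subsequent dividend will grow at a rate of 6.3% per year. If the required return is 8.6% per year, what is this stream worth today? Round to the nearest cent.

Value at end of year 6: C₁ / (r − g) = 2.35 / (0.086 − 0.063) = 102.1739
Discount to today: PV = 102.1739 / (1 + 0.086)^6 = 102.1739 / 1.640510 = 62.28

62.28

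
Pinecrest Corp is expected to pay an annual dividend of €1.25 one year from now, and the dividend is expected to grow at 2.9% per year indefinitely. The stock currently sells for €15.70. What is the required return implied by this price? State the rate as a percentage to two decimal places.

10.86%

P = D₁/(r − g) ⇒ r = D₁/P + g = €1.2500/€15.70 + 0.029 = 0.079618 + 0.029 = 0.108618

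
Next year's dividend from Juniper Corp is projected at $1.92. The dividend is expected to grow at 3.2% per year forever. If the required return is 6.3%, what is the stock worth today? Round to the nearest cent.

$61.94

Growing perpetuity: P = D₁ / (r − g) = $1.9200 / (0.063 − 0.032) = $61.94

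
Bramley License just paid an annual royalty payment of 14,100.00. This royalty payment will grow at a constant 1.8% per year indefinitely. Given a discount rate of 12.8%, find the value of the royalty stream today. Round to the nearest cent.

D₁ = D₀ × (1 + g) = 14,100.00 × 1.018 = 14,353.8000
Growing perpetuity: P = D₁ / (r − g) = 14,353.8000 / (0.128 − 0.018) = 130,489.09

130489.09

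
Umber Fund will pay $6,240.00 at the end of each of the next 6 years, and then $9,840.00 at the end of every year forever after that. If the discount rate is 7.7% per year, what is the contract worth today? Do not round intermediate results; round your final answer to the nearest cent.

PV of 6-year annuity: $6,240.00 × [1 − (1+0.077)^−6] / 0.077 = 29111.19436
Perpetuity value at year 6: $9,840.00 / 0.077 = 127792.20779
PV of perpetuity: 127792.20779 / (1+0.077)^6 = 81886.09360
Total PV = 29111.19436 + 81886.09360 = 110997.28797

$110997.29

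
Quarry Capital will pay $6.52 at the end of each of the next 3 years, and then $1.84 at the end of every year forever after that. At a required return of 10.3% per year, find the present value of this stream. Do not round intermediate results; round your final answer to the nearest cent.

PV of 3-year annuity: $6.52 × [1 − (1+0.103)^−3] / 0.103 = 16.12902
Perpetuity value at year 3: $1.84 / 0.103 = 17.86408
PV of perpetuity: 17.86408 / (1+0.103)^3 = 13.31233
Total PV = 16.12902 + 13.31233 = 29.44135

$29.44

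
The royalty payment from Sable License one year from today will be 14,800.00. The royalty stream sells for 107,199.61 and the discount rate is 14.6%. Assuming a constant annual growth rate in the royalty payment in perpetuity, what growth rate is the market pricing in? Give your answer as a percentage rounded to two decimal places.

P = D₁/(r−g) ⇒ g = r − D₁/P = 0.146 − 14,800.00/107,199.61 = 0.007940

0.79%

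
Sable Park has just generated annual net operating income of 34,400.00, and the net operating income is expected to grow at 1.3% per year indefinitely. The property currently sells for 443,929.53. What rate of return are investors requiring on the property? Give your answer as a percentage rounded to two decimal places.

D₁ = 34,400.00 × 1.013 = 34,847.2000
P = D₁/(r − g) ⇒ r = D₁/P + g = 34,847.2000/443,929.53 + 0.013 = 0.078497 + 0.013 = 0.091497

9.15%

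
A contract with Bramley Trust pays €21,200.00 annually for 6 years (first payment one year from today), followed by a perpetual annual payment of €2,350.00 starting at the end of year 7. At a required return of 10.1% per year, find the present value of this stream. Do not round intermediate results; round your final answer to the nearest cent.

€105123.96

PV of 6-year annuity: €21,200.00 × [1 − (1+0.101)^−6] / 0.101 = 92061.57633
Perpetuity value at year 6: €2,350.00 / 0.101 = 23267.32673
PV of perpetuity: 23267.32673 / (1+0.101)^6 = 13062.38785
Total PV = 92061.57633 + 13062.38785 = 105123.96417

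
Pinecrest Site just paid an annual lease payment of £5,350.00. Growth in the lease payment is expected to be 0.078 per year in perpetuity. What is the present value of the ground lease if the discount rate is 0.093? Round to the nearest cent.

£384486.67

D₁ = D₀ × (1 + g) = £5,350.00 × 1.078 = £5,767.3000
Growing perpetuity: P = D₁ / (r − g) = £5,767.3000 / (0.093 − 0.078) = £384,486.67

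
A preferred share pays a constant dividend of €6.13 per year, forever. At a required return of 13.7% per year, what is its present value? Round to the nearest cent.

Level perpetuity: PV = C / r = €6.13 / 0.137 = €44.74

€44.74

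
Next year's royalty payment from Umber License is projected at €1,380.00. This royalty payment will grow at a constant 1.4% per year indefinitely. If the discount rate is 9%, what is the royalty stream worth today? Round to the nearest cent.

€18157.89

Growing perpetuity: P = D₁ / (r − g) = €1,380.0000 / (0.09 − 0.014) = €18,157.89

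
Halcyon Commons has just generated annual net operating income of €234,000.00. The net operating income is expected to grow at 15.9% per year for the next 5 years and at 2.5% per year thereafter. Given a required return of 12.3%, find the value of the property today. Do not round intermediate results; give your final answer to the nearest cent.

€4153155.29

D_1 = 271206.00000
D_2 = 314327.75400
D_3 = 364305.86689
D_4 = 422230.49972
D_5 = 489365.14918
Terminal value at year 5: TV = D_5×(1+g_2)/(r−g_2) = 501599.27791/0.098 = 5118359.97863
P_0 = D_1/(1+r)^1 + D_2/(1+r)^2 + D_3/(1+r)^3 + D_4/(1+r)^4 + D_5/(1+r)^5 + TV/(1+r)^5
    = 241501.33571 + 249243.14166 + 257233.12661 + 265479.24643 + 273989.71203 + 2865708.72281 = 4153155.28526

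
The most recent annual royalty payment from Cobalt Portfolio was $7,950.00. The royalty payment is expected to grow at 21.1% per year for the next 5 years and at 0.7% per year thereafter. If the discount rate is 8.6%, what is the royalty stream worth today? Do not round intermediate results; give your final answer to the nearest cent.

D_1 = 9627.45000
D_2 = 11658.84195
D_3 = 14118.85760
D_4 = 17097.93656
D_5 = 20705.60117
Terminal value at year 5: TV = D_5×(1+g_2)/(r−g_2) = 20850.54038/0.079 = 263930.89084
P_0 = D_1/(1+r)^1 + D_2/(1+r)^2 + D_3/(1+r)^3 + D_4/(1+r)^4 + D_5/(1+r)^5 + TV/(1+r)^5
    = 8865.05525 + 9885.43454 + 11023.26079 + 12292.05232 + 13706.88339 + 174719.38702 = 230492.07332

$230492.07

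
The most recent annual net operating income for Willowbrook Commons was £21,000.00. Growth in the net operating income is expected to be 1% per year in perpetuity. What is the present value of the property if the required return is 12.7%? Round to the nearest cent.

£181282.05

D₁ = D₀ × (1 + g) = £21,000.00 × 1.01 = £21,210.0000
Growing perpetuity: P = D₁ / (r − g) = £21,210.0000 / (0.127 − 0.01) = £181,282.05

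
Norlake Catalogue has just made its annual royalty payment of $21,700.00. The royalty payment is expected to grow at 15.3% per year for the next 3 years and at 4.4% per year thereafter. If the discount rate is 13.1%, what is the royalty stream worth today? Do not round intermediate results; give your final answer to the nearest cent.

D_1 = 25020.10000
D_2 = 28848.17530
D_3 = 33261.94612
Terminal value at year 3: TV = D_3×(1+g_2)/(r−g_2) = 34725.47175/0.087 = 399143.35345
P_0 = D_1/(1+r)^1 + D_2/(1+r)^2 + D_3/(1+r)^3 + TV/(1+r)^3
    = 22122.10433 + 22552.41936 + 22991.10479 + 275893.25752 = 343558.88600

$343558.89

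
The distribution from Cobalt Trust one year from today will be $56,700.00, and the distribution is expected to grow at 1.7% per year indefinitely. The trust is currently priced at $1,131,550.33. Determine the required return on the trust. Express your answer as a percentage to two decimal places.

6.71%

P = D₁/(r − g) ⇒ r = D₁/P + g = $56,700.0000/$1,131,550.33 + 0.017 = 0.050108 + 0.017 = 0.067108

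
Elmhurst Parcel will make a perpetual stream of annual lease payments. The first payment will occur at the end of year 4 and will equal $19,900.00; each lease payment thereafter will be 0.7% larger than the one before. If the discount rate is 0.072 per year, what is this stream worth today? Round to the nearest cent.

Value at end of year 3: C₁ / (r − g) = $19,900.00 / (0.072 − 0.007) = $306,153.8462
Discount to today: PV = $306,153.8462 / (1 + 0.072)^3 = $306,153.8462 / 1.231925 = $248,516.58

$248516.58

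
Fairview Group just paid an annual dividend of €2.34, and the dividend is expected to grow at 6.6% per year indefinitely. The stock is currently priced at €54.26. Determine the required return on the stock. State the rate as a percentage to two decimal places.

11.20%

D₁ = €2.34 × 1.066 = €2.4944
P = D₁/(r − g) ⇒ r = D₁/P + g = €2.4944/€54.26 + 0.066 = 0.045972 + 0.066 = 0.111972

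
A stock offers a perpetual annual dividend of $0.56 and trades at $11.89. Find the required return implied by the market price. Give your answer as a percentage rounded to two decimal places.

4.71%

P = C/r ⇒ r = C/P = $0.56/$11.89 = 0.047098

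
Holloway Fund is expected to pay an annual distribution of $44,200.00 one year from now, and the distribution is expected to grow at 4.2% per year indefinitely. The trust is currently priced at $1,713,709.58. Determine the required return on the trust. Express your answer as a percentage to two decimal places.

6.78%

P = D₁/(r − g) ⇒ r = D₁/P + g = $44,200.0000/$1,713,709.58 + 0.042 = 0.025792 + 0.042 = 0.067792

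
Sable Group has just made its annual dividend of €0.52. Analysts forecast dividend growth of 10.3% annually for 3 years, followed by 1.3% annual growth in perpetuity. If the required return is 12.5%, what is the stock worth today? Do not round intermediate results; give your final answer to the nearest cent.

€5.93

D_1 = 0.57356
D_2 = 0.63264
D_3 = 0.69780
Terminal value at year 3: TV = D_3×(1+g_2)/(r−g_2) = 0.70687/0.112 = 6.31134
P_0 = D_1/(1+r)^1 + D_2/(1+r)^2 + D_3/(1+r)^3 + TV/(1+r)^3
    = 0.50983 + 0.49986 + 0.49009 + 4.43265 = 5.93243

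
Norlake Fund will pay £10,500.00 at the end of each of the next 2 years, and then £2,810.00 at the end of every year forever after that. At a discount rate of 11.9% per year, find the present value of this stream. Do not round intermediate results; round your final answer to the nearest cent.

PV of 2-year annuity: £10,500.00 × [1 − (1+0.119)^−2] / 0.119 = 17768.88116
Perpetuity value at year 2: £2,810.00 / 0.119 = 23613.44538
PV of perpetuity: 23613.44538 / (1+0.119)^2 = 18858.15433
Total PV = 17768.88116 + 18858.15433 = 36627.03548

£36627.04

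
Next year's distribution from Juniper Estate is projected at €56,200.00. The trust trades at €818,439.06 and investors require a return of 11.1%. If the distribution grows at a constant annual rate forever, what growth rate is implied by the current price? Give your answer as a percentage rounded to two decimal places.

4.23%

P = D₁/(r−g) ⇒ g = r − D₁/P = 0.111 − €56,200.00/€818,439.06 = 0.042333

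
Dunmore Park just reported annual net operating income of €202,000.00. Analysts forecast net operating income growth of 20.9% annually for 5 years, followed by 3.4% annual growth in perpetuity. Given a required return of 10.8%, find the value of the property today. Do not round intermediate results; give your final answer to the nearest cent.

€5688040.84

D_1 = 244218.00000
D_2 = 295259.56200
D_3 = 356968.81046
D_4 = 431575.29184
D_5 = 521774.52784
Terminal value at year 5: TV = D_5×(1+g_2)/(r−g_2) = 539514.86179/0.074 = 7290741.37548
P_0 = D_1/(1+r)^1 + D_2/(1+r)^2 + D_3/(1+r)^3 + D_4/(1+r)^4 + D_5/(1+r)^5 + TV/(1+r)^5
    = 220413.35740 + 240505.18872 + 262428.49563 + 286350.22673 + 312452.54884 + 4365891.02030 = 5688040.83761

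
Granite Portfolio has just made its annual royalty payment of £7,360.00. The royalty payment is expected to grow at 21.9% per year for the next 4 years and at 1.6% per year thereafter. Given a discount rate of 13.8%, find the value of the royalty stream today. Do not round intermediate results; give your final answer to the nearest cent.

£115762.01

D_1 = 8971.84000
D_2 = 10936.67296
D_3 = 13331.80434
D_4 = 16251.46949
Terminal value at year 4: TV = D_4×(1+g_2)/(r−g_2) = 16511.49300/0.122 = 135340.10656
P_0 = D_1/(1+r)^1 + D_2/(1+r)^2 + D_3/(1+r)^3 + D_4/(1+r)^4 + TV/(1+r)^4
    = 7883.86643 + 8445.02037 + 9046.11584 + 9689.99579 + 80697.01416 = 115762.01260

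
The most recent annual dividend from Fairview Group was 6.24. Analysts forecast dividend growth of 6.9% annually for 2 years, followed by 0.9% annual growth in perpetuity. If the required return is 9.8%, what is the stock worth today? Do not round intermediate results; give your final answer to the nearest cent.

D_1 = 6.67056
D_2 = 7.13083
Terminal value at year 2: TV = D_2×(1+g_2)/(r−g_2) = 7.19501/0.089 = 80.84277
P_0 = D_1/(1+r)^1 + D_2/(1+r)^2 + TV/(1+r)^2
    = 6.07519 + 5.91474 + 67.05582 = 79.04575

79.05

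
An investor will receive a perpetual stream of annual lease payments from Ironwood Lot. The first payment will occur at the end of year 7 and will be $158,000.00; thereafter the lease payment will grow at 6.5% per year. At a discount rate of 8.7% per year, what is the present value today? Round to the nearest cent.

Value at end of year 6: C₁ / (r − g) = $158,000.00 / (0.087 − 0.065) = $7,181,818.1818
Discount to today: PV = $7,181,818.1818 / (1 + 0.087)^6 = $7,181,818.1818 / 1.649595 = $4,353,686.38

$4353686.38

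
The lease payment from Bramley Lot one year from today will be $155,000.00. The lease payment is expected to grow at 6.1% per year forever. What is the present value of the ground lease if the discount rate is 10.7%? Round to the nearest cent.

$3369565.22

Growing perpetuity: P = D₁ / (r − g) = $155,000.0000 / (0.107 − 0.061) = $3,369,565.22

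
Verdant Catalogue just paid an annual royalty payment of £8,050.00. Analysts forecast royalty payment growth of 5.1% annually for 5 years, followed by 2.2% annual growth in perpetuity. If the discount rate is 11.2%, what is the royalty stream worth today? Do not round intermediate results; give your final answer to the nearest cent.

£103034.70

D_1 = 8460.55000
D_2 = 8892.03805
D_3 = 9345.53199
D_4 = 9822.15412
D_5 = 10323.08398
Terminal value at year 5: TV = D_5×(1+g_2)/(r−g_2) = 10550.19183/0.09 = 117224.35367
P_0 = D_1/(1+r)^1 + D_2/(1+r)^2 + D_3/(1+r)^3 + D_4/(1+r)^4 + D_5/(1+r)^5 + TV/(1+r)^5
    = 7608.40827 + 7191.04055 + 6796.56801 + 6423.73469 + 6071.35356 + 68943.59263 = 103034.69771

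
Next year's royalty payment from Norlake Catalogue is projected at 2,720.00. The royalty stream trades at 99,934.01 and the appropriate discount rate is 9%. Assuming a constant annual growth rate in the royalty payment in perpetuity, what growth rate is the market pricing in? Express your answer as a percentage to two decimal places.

P = D₁/(r−g) ⇒ g = r − D₁/P = 0.09 − 2,720.00/99,934.01 = 0.062782

6.28%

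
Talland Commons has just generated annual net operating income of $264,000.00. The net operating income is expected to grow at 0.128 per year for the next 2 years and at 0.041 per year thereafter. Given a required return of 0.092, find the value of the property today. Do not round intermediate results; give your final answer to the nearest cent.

$6304258.56

D_1 = 297792.00000
D_2 = 335909.37600
Terminal value at year 2: TV = D_2×(1+g_2)/(r−g_2) = 349681.66042/0.051 = 6856503.14541
P_0 = D_1/(1+r)^1 + D_2/(1+r)^2 + TV/(1+r)^2
    = 272703.29670 + 281693.51528 + 5749861.75299 = 6304258.56496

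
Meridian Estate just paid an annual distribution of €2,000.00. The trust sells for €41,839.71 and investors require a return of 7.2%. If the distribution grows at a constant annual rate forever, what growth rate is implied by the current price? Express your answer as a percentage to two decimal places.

P = D₀(1+g)/(r−g) ⇒ P(r−g) = D₀(1+g) ⇒ g(P+D₀) = P·r − D₀
g = (P·r − D₀)/(P + D₀) = (€41,839.71×0.072 − €2,000.00) / (€41,839.71 + €2,000.00) = 0.023095

2.31%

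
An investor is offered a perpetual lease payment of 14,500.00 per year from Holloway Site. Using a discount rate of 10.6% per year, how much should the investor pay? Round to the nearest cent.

136792.45

Level perpetuity: PV = C / r = 14,500.00 / 0.106 = 136,792.45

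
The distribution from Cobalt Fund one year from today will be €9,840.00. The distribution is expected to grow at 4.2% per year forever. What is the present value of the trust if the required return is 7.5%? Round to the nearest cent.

Growing perpetuity: P = D₁ / (r − g) = €9,840.0000 / (0.075 − 0.042) = €298,181.82

€298181.82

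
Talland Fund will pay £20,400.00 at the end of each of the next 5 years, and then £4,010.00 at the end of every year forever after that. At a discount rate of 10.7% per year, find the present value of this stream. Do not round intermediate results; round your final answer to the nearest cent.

PV of 5-year annuity: £20,400.00 × [1 − (1+0.107)^−5] / 0.107 = 75968.76555
Perpetuity value at year 5: £4,010.00 / 0.107 = 37476.63551
PV of perpetuity: 37476.63551 / (1+0.107)^5 = 22543.55954
Total PV = 75968.76555 + 22543.55954 = 98512.32509

£98512.33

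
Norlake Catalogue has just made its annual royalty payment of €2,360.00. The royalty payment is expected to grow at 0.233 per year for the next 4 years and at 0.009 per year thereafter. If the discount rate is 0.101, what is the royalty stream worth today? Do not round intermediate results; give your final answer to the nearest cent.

D_1 = 2909.88000
D_2 = 3587.88204
D_3 = 4423.85856
D_4 = 5454.61760
Terminal value at year 4: TV = D_4×(1+g_2)/(r−g_2) = 5503.70916/0.092 = 59822.92562
P_0 = D_1/(1+r)^1 + D_2/(1+r)^2 + D_3/(1+r)^3 + D_4/(1+r)^4 + TV/(1+r)^4
    = 2642.94278 + 2959.80785 + 3314.66220 + 3712.06039 + 40711.61889 = 53341.09212

€53341.09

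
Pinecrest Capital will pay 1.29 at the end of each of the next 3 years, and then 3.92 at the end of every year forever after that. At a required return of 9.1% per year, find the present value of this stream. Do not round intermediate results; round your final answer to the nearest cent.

PV of 3-year annuity: 1.29 × [1 − (1+0.091)^−3] / 0.091 = 3.25956
Perpetuity value at year 3: 3.92 / 0.091 = 43.07692
PV of perpetuity: 43.07692 / (1+0.091)^3 = 33.17191
Total PV = 3.25956 + 33.17191 = 36.43147

36.43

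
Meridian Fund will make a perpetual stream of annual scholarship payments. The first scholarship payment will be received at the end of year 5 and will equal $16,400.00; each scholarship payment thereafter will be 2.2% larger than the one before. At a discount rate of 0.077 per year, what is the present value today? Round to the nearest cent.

$221624.79

Value at end of year 4: C₁ / (r − g) = $16,400.00 / (0.077 − 0.022) = $298,181.8182
Discount to today: PV = $298,181.8182 / (1 + 0.077)^4 = $298,181.8182 / 1.345435 = $221,624.79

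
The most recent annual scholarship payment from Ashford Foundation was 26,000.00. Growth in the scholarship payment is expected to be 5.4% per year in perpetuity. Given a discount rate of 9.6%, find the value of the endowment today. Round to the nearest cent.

652476.19

D₁ = D₀ × (1 + g) = 26,000.00 × 1.054 = 27,404.0000
Growing perpetuity: P = D₁ / (r − g) = 27,404.0000 / (0.096 − 0.054) = 652,476.19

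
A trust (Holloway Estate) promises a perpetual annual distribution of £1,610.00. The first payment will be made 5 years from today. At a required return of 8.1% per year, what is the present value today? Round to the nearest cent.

Value at end of year 4: C / r = £1,610.00 / 0.081 = £19,876.5432
Discount to today: PV = £19,876.5432 / (1 + 0.081)^4 = £19,876.5432 / 1.365535 = £14,555.87

£14555.87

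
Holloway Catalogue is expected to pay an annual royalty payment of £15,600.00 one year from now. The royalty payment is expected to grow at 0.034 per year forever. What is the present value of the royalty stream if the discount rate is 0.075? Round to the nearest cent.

£380487.80

Growing perpetuity: P = D₁ / (r − g) = £15,600.0000 / (0.075 − 0.034) = £380,487.80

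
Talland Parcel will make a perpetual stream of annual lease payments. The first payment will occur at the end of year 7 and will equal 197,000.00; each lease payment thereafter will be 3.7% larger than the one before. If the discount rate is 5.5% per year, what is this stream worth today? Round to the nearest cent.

Value at end of year 6: C₁ / (r − g) = 197,000.00 / (0.055 − 0.037) = 10,944,444.4444
Discount to today: PV = 10,944,444.4444 / (1 + 0.055)^6 = 10,944,444.4444 / 1.378843 = 7,937,412.73

7937412.73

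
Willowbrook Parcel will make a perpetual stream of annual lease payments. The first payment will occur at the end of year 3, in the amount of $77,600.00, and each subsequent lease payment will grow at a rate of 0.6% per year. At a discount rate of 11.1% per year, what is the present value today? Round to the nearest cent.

$598748.32

Value at end of year 2: C₁ / (r − g) = $77,600.00 / (0.111 − 0.006) = $739,047.6190
Discount to today: PV = $739,047.6190 / (1 + 0.111)^2 = $739,047.6190 / 1.234321 = $598,748.32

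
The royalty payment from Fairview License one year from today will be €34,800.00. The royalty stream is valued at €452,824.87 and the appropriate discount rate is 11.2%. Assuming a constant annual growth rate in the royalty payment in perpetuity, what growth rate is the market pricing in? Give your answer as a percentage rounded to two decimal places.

3.51%

P = D₁/(r−g) ⇒ g = r − D₁/P = 0.112 − €34,800.00/€452,824.87 = 0.035149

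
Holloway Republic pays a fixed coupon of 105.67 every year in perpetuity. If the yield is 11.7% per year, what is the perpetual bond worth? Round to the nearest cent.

Level perpetuity: PV = C / r = 105.67 / 0.117 = 903.16

903.16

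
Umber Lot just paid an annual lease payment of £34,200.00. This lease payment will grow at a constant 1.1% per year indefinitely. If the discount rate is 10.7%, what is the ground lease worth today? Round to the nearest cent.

£360168.75

D₁ = D₀ × (1 + g) = £34,200.00 × 1.011 = £34,576.2000
Growing perpetuity: P = D₁ / (r − g) = £34,576.2000 / (0.107 − 0.011) = £360,168.75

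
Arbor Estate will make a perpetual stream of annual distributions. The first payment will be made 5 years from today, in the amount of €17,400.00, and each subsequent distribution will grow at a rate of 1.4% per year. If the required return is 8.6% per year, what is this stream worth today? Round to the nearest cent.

Value at end of year 4: C₁ / (r − g) = €17,400.00 / (0.086 − 0.014) = €241,666.6667
Discount to today: PV = €241,666.6667 / (1 + 0.086)^4 = €241,666.6667 / 1.390975 = €173,739.05

€173739.05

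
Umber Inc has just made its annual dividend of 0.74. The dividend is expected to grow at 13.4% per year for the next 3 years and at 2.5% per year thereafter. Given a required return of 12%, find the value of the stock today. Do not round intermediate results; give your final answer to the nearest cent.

D_1 = 0.83916
D_2 = 0.95161
D_3 = 1.07912
Terminal value at year 3: TV = D_3×(1+g_2)/(r−g_2) = 1.10610/0.095 = 11.64317
P_0 = D_1/(1+r)^1 + D_2/(1+r)^2 + D_3/(1+r)^3 + TV/(1+r)^3
    = 0.74925 + 0.75862 + 0.76810 + 8.28738 = 10.56334

10.56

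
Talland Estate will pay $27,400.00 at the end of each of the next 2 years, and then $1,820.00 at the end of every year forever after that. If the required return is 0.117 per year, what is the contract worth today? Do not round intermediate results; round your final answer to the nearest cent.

PV of 2-year annuity: $27,400.00 × [1 − (1+0.117)^−2] / 0.117 = 46490.59181
Perpetuity value at year 2: $1,820.00 / 0.117 = 15555.55556
PV of perpetuity: 15555.55556 / (1+0.117)^2 = 12467.49435
Total PV = 46490.59181 + 12467.49435 = 58958.08615

$58958.09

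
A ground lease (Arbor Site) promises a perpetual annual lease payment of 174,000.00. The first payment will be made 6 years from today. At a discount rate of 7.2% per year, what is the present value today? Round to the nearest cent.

Value at end of year 5: C / r = 174,000.00 / 0.072 = 2,416,666.6667
Discount to today: PV = 2,416,666.6667 / (1 + 0.072)^5 = 2,416,666.6667 / 1.415709 = 1,707,036.57

1707036.57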